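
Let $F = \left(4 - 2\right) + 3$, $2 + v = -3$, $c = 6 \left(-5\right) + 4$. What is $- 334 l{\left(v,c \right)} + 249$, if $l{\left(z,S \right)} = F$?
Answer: $-1421$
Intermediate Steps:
$c = -26$ ($c = -30 + 4 = -26$)
$v = -5$ ($v = -2 - 3 = -5$)
$F = 5$ ($F = 2 + 3 = 5$)
$l{\left(z,S \right)} = 5$
$- 334 l{\left(v,c \right)} + 249 = \left(-334\right) 5 + 249 = -1670 + 249 = -1421$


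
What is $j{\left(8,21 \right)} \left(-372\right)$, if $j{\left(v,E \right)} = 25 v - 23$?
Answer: $-65844$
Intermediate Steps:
$j{\left(v,E \right)} = -23 + 25 v$
$j{\left(8,21 \right)} \left(-372\right) = \left(-23 + 25 \cdot 8\right) \left(-372\right) = \left(-23 + 200\right) \left(-372\right) = 177 \left(-372\right) = -65844$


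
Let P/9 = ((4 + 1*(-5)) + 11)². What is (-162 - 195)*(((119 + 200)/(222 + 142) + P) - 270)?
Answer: -11711589/52 ≈ -2.2522e+5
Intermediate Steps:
P = 900 (P = 9*((4 + 1*(-5)) + 11)² = 9*((4 - 5) + 11)² = 9*(-1 + 11)² = 9*10² = 9*100 = 900)
(-162 - 195)*(((119 + 200)/(222 + 142) + P) - 270) = (-162 - 195)*(((119 + 200)/(222 + 142) + 900) - 270) = -357*((319/364 + 900) - 270) = -357*(327919/364 - 270) = -357*229639/364 = -11711589/52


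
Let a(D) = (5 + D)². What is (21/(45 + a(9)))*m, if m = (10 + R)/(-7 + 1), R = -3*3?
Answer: -7/482 ≈ -0.014523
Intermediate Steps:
R = -9
m = -⅙ (m = (10 - 9)/(-7 + 1) = 1/(-6) = 1*(-⅙) = -⅙ ≈ -0.16667)
(21/(45 + a(9)))*m = (21/(45 + (5 + 9)²))*(-⅙) = (21/(45 + 14²))*(-⅙) = (21/(45 + 196))*(-⅙) = (21/241)*(-⅙) = -7/482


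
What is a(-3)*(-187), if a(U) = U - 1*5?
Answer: 1496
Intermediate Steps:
a(U) = -5 + U (a(U) = U - 5 = -5 + U)
a(-3)*(-187) = (-5 - 3)*(-187) = -8*(-187) = 1496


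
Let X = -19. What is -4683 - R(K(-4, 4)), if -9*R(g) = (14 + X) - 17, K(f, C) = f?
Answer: -42169/9 ≈ -4685.4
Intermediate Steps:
R(g) = 22/9 (R(g) = -((14 - 19) - 17)/9 = -(-5 - 17)/9 = -⅑*(-22) = 22/9)
-4683 - R(K(-4, 4)) = -4683 - 1*22/9 = -4683 - 22/9 = -42169/9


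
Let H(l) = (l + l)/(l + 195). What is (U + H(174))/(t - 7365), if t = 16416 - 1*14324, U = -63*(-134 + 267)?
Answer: 1030501/648579 ≈ 1.5889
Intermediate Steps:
H(l) = 2*l/(195 + l) (H(l) = (2*l)/(195 + l) = 2*l/(195 + l))
U = -8379 (U = -63*133 = -8379)
t = 2092 (t = 16416 - 14324 = 2092)
(U + H(174))/(t - 7365) = (-8379 + 2*174/(195 + 174))/(2092 - 7365) = (-8379 + 2*174/369)/(-5273) = (-8379 + 2*174*(1/369))*(-1/5273) = (-8379 + 116/123)*(-1/5273) = -1030501/123*(-1/5273) = 1030501/648579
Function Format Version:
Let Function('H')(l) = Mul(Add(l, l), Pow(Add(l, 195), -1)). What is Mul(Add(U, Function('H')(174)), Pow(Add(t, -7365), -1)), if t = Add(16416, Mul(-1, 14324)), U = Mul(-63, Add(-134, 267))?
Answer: Rational(1030501, 648579) ≈ 1.5889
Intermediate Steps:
Function('H')(l) = Mul(2, l, Pow(Add(195, l), -1)) (Function('H')(l) = Mul(Mul(2, l), Pow(Add(195, l), -1)) = Mul(2, l, Pow(Add(195, l), -1)))
U = -8379 (U = Mul(-63, 133) = -8379)
t = 2092 (t = Add(16416, -14324) = 2092)
Mul(Add(U, Function('H')(174)), Pow(Add(t, -7365), -1)) = Mul(Add(-8379, Mul(2, 174, Pow(Add(195, 174), -1))), Pow(Add(2092, -7365), -1)) = Mul(Add(-8379, Mul(2, 174, Pow(369, -1))), Pow(-5273, -1)) = Mul(Add(-8379, Mul(2, 174, Rational(1, 369))), Rational(-1, 5273)) = Mul(Add(-8379, Rational(116, 123)), Rational(-1, 5273)) = Mul(Rational(-1030501, 123), Rational(-1, 5273)) = Rational(1030501, 648579)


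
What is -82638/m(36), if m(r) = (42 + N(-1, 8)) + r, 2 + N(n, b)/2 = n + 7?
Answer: -41319/43 ≈ -960.91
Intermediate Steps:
N(n, b) = 10 + 2*n (N(n, b) = -4 + 2*(n + 7) = -4 + 2*(7 + n) = -4 + (14 + 2*n) = 10 + 2*n)
m(r) = 50 + r (m(r) = (42 + (10 + 2*(-1))) + r = (42 + (10 - 2)) + r = (42 + 8) + r = 50 + r)
-82638/m(36) = -82638/(50 + 36) = -82638/86 = -82638*1/86 = -41319/43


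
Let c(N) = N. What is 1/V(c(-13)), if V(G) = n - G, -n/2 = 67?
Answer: -1/121 ≈ -0.0082645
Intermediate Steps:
n = -134 (n = -2*67 = -134)
V(G) = -134 - G
1/V(c(-13)) = 1/(-134 - 1*(-13)) = 1/(-134 + 13) = 1/(-121) = -1/121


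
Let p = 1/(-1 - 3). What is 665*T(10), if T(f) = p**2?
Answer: 665/16 ≈ 41.563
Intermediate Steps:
p = -1/4 (p = 1/(-4) = -1/4 ≈ -0.25000)
T(f) = 1/16 (T(f) = (-1/4)**2 = 1/16)
665*T(10) = 665*(1/16) = 665/16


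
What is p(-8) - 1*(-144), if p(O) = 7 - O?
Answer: 159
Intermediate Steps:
p(-8) - 1*(-144) = (7 - 1*(-8)) - 1*(-144) = (7 + 8) + 144 = 15 + 144 = 159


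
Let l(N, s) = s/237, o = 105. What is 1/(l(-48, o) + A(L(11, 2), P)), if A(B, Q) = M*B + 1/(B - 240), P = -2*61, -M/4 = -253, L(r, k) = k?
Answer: 18802/38063499 ≈ 0.00049396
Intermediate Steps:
l(N, s) = s/237 (l(N, s) = s*(1/237) = s/237)
M = 1012 (M = -4*(-253) = 1012)
P = -122
A(B, Q) = 1/(-240 + B) + 1012*B (A(B, Q) = 1012*B + 1/(B - 240) = 1012*B + 1/(-240 + B) = 1/(-240 + B) + 1012*B)
1/(l(-48, o) + A(L(11, 2), P)) = 1/((1/237)*105 + (1 - 242880*2 + 1012*2²)/(-240 + 2)) = 1/(35/79 + (1 - 485760 + 1012*4)/(-238)) = 1/(35/79 - (1 - 485760 + 4048)/238) = 1/(35/79 - 1/238*(-481711)) = 1/(35/79 + 481711/238) = 1/(38063499/18802) = 18802/38063499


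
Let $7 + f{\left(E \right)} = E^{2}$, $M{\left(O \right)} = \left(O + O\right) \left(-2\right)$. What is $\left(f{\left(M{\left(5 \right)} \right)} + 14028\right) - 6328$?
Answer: $8093$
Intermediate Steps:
$M{\left(O \right)} = - 4 O$ ($M{\left(O \right)} = 2 O \left(-2\right) = - 4 O$)
$f{\left(E \right)} = -7 + E^{2}$
$\left(f{\left(M{\left(5 \right)} \right)} + 14028\right) - 6328 = \left(\left(-7 + \left(\left(-4\right) 5\right)^{2}\right) + 14028\right) - 6328 = \left(\left(-7 + \left(-20\right)^{2}\right) + 14028\right) - 6328 = \left(\left(-7 + 400\right) + 14028\right) - 6328 = \left(393 + 14028\right) - 6328 = 14421 - 6328 = 8093$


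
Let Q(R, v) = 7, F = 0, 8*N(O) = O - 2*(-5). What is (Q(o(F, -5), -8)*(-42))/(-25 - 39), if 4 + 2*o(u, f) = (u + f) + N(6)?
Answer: 147/32 ≈ 4.5938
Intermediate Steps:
N(O) = 5/4 + O/8 (N(O) = (O - 2*(-5))/8 = (O + 10)/8 = (10 + O)/8 = 5/4 + O/8)
o(u, f) = -1 + f/2 + u/2 (o(u, f) = -2 + ((u + f) + (5/4 + (⅛)*6))/2 = -2 + ((f + u) + (5/4 + ¾))/2 = -2 + ((f + u) + 2)/2 = -2 + (2 + f + u)/2 = -2 + (1 + f/2 + u/2) = -1 + f/2 + u/2)
(Q(o(F, -5), -8)*(-42))/(-25 - 39) = (7*(-42))/(-25 - 39) = -294/(-64) = -294*(-1/64) = 147/32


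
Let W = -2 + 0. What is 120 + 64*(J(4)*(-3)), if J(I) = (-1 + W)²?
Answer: -1608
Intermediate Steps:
W = -2
J(I) = 9 (J(I) = (-1 - 2)² = (-3)² = 9)
120 + 64*(J(4)*(-3)) = 120 + 64*(9*(-3)) = 120 + 64*(-27) = 120 - 1728 = -1608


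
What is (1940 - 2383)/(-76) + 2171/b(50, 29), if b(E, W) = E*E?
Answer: 79531/11875 ≈ 6.6973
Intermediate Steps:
b(E, W) = E²
(1940 - 2383)/(-76) + 2171/b(50, 29) = (1940 - 2383)/(-76) + 2171/(50²) = -443*(-1/76) + 2171/2500 = 443/76 + 2171*(1/2500) = 443/76 + 2171/2500 = 79531/11875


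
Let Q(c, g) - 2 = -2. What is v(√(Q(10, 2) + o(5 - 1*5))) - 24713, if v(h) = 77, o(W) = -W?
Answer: -24636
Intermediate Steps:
Q(c, g) = 0 (Q(c, g) = 2 - 2 = 0)
v(√(Q(10, 2) + o(5 - 1*5))) - 24713 = 77 - 24713 = -24636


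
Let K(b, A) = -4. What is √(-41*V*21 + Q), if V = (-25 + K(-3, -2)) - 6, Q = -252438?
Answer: I*√222303 ≈ 471.49*I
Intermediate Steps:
V = -35 (V = (-25 - 4) - 6 = -29 - 6 = -35)
√(-41*V*21 + Q) = √(-41*(-35)*21 - 252438) = √(1435*21 - 252438) = √(30135 - 252438) = √(-222303) = I*√222303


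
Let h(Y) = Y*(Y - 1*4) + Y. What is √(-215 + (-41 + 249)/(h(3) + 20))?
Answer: I*√5115/5 ≈ 14.304*I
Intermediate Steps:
h(Y) = Y + Y*(-4 + Y) (h(Y) = Y*(Y - 4) + Y = Y*(-4 + Y) + Y = Y + Y*(-4 + Y))
√(-215 + (-41 + 249)/(h(3) + 20)) = √(-215 + (-41 + 249)/(3*(-3 + 3) + 20)) = √(-215 + 208/(3*0 + 20)) = √(-215 + 208/(0 + 20)) = √(-215 + 208/20) = √(-215 + 208*(1/20)) = √(-215 + 52/5) = √(-1023/5) = I*√5115/5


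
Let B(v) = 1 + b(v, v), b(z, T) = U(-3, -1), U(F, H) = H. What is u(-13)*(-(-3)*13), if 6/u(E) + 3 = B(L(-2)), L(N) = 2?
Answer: -78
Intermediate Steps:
b(z, T) = -1
B(v) = 0 (B(v) = 1 - 1 = 0)
u(E) = -2 (u(E) = 6/(-3 + 0) = 6/(-3) = 6*(-⅓) = -2)
u(-13)*(-(-3)*13) = -(-6)*(-1*13) = -(-6)*(-13) = -2*39 = -78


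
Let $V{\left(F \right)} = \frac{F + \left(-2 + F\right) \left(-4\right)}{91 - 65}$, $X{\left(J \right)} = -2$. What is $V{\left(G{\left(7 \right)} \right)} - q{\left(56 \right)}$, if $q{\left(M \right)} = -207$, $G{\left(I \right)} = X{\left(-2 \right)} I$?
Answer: $\frac{2716}{13} \approx 208.92$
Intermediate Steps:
$G{\left(I \right)} = - 2 I$
$V{\left(F \right)} = \frac{4}{13} - \frac{3 F}{26}$ ($V{\left(F \right)} = \frac{F - \left(-8 + 4 F\right)}{26} = \left(8 - 3 F\right) \frac{1}{26} = \frac{4}{13} - \frac{3 F}{26}$)
$V{\left(G{\left(7 \right)} \right)} - q{\left(56 \right)} = \left(\frac{4}{13} - \frac{3 \left(\left(-2\right) 7\right)}{26}\right) - -207 = \left(\frac{4}{13} - - \frac{21}{13}\right) + 207 = \left(\frac{4}{13} + \frac{21}{13}\right) + 207 = \frac{25}{13} + 207 = \frac{2716}{13}$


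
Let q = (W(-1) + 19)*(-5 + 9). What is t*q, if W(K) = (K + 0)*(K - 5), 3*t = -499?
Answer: -49900/3 ≈ -16633.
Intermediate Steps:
t = -499/3 (t = (1/3)*(-499) = -499/3 ≈ -166.33)
W(K) = K*(-5 + K)
q = 100 (q = (-(-5 - 1) + 19)*(-5 + 9) = (-1*(-6) + 19)*4 = (6 + 19)*4 = 25*4 = 100)
t*q = -499/3*100 = -49900/3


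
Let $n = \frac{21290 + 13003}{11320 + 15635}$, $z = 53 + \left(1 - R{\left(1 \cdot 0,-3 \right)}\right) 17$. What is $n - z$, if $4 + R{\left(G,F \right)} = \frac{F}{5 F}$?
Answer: $- \frac{239590}{1797} \approx -133.33$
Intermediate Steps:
$R{\left(G,F \right)} = - \frac{19}{5}$ ($R{\left(G,F \right)} = -4 + \frac{F}{5 F} = -4 + F \frac{1}{5 F} = -4 + \frac{1}{5} = - \frac{19}{5}$)
$z = \frac{673}{5}$ ($z = 53 + \left(1 - - \frac{19}{5}\right) 17 = 53 + \left(1 + \frac{19}{5}\right) 17 = 53 + \frac{24}{5} \cdot 17 = 53 + \frac{408}{5} = \frac{673}{5} \approx 134.6$)
$n = \frac{11431}{8985}$ ($n = \frac{34293}{26955} = 34293 \cdot \frac{1}{26955} = \frac{11431}{8985} \approx 1.2722$)
$n - z = \frac{11431}{8985} - \frac{673}{5} = - \frac{239590}{1797}$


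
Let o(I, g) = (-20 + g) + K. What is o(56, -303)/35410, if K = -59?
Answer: -191/17705 ≈ -0.010788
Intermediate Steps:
o(I, g) = -79 + g (o(I, g) = (-20 + g) - 59 = -79 + g)
o(56, -303)/35410 = (-79 - 303)/35410 = -382*1/35410 = -191/17705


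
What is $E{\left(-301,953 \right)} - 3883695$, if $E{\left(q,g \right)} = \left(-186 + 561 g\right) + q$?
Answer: $-3349549$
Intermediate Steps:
$E{\left(q,g \right)} = -186 + q + 561 g$
$E{\left(-301,953 \right)} - 3883695 = \left(-186 - 301 + 561 \cdot 953\right) - 3883695 = \left(-186 - 301 + 534633\right) - 3883695 = 534146 - 3883695 = -3349549$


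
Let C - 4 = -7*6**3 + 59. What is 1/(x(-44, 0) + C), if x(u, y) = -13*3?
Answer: -1/1488 ≈ -0.00067204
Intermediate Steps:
x(u, y) = -39
C = -1449 (C = 4 + (-7*6**3 + 59) = 4 + (-7*216 + 59) = 4 + (-1512 + 59) = 4 - 1453 = -1449)
1/(x(-44, 0) + C) = 1/(-39 - 1449) = 1/(-1488) = -1/1488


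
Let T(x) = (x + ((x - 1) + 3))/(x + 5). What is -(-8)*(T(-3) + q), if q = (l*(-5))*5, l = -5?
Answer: 984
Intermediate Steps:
q = 125 (q = -5*(-5)*5 = 25*5 = 125)
T(x) = (2 + 2*x)/(5 + x) (T(x) = (x + ((-1 + x) + 3))/(5 + x) = (x + (2 + x))/(5 + x) = (2 + 2*x)/(5 + x))
-(-8)*(T(-3) + q) = -(-8)*(2*(1 - 3)/(5 - 3) + 125) = -(-8)*(2*(-2)/2 + 125) = -(-8)*(2*(½)*(-2) + 125) = -(-8)*(-2 + 125) = -(-8)*123 = -1*(-984) = 984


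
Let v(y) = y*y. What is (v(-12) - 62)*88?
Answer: 7216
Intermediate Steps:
v(y) = y²
(v(-12) - 62)*88 = ((-12)² - 62)*88 = (144 - 62)*88 = 82*88 = 7216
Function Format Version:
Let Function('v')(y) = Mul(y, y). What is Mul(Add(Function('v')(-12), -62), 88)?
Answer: 7216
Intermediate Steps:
Function('v')(y) = Pow(y, 2)
Mul(Add(Function('v')(-12), -62), 88) = Mul(Add(Pow(-12, 2), -62), 88) = Mul(Add(144, -62), 88) = Mul(82, 88) = 7216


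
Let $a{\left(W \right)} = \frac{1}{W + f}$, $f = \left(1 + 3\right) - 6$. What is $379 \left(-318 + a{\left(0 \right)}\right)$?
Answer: $- \frac{241423}{2} \approx -1.2071 \cdot 10^{5}$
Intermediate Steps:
$f = -2$ ($f = 4 - 6 = -2$)
$a{\left(W \right)} = \frac{1}{-2 + W}$ ($a{\left(W \right)} = \frac{1}{W - 2} = \frac{1}{-2 + W}$)
$379 \left(-318 + a{\left(0 \right)}\right) = 379 \left(-318 + \frac{1}{-2 + 0}\right) = 379 \left(-318 + \frac{1}{-2}\right) = 379 \left(-318 - \frac{1}{2}\right) = 379 \left(- \frac{637}{2}\right) = - \frac{241423}{2}$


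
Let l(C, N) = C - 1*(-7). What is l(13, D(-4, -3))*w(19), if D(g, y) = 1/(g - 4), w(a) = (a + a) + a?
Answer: 1140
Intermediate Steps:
w(a) = 3*a (w(a) = 2*a + a = 3*a)
D(g, y) = 1/(-4 + g)
l(C, N) = 7 + C (l(C, N) = C + 7 = 7 + C)
l(13, D(-4, -3))*w(19) = (7 + 13)*(3*19) = 20*57 = 1140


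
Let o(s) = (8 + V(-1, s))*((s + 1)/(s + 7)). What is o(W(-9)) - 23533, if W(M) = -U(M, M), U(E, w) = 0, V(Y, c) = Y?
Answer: -23532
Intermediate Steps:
W(M) = 0 (W(M) = -1*0 = 0)
o(s) = 7*(1 + s)/(7 + s) (o(s) = (8 - 1)*((s + 1)/(s + 7)) = 7*((1 + s)/(7 + s)) = 7*(1 + s)/(7 + s))
o(W(-9)) - 23533 = 7*(1 + 0)/(7 + 0) - 23533 = 7*1/7 - 23533 = 7*(⅐)*1 - 23533 = 1 - 23533 = -23532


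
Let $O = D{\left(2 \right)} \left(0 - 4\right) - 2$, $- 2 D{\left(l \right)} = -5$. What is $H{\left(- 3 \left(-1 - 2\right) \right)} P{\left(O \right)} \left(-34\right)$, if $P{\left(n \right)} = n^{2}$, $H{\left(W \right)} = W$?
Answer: $-44064$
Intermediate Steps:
$D{\left(l \right)} = \frac{5}{2}$ ($D{\left(l \right)} = \left(- \frac{1}{2}\right) \left(-5\right) = \frac{5}{2}$)
$O = -12$ ($O = \frac{5 \left(0 - 4\right)}{2} - 2 = \frac{5}{2} \left(-4\right) - 2 = -10 - 2 = -12$)
$H{\left(- 3 \left(-1 - 2\right) \right)} P{\left(O \right)} \left(-34\right) = - 3 \left(-1 - 2\right) \left(-12\right)^{2} \left(-34\right) = \left(-3\right) \left(-3\right) 144 \left(-34\right) = 9 \cdot 144 \left(-34\right) = 1296 \left(-34\right) = -44064$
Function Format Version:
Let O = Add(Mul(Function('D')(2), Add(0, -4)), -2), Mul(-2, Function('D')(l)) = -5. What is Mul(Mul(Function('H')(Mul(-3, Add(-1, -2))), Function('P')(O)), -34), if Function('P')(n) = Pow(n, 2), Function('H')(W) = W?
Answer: -44064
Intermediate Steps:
Function('D')(l) = Rational(5, 2) (Function('D')(l) = Mul(Rational(-1, 2), -5) = Rational(5, 2))
O = -12 (O = Add(Mul(Rational(5, 2), Add(0, -4)), -2) = Add(Mul(Rational(5, 2), -4), -2) = Add(-10, -2) = -12)
Mul(Mul(Function('H')(Mul(-3, Add(-1, -2))), Function('P')(O)), -34) = Mul(Mul(Mul(-3, Add(-1, -2)), Pow(-12, 2)), -34) = Mul(Mul(Mul(-3, -3), 144), -34) = Mul(Mul(9, 144), -34) = Mul(1296, -34) = -44064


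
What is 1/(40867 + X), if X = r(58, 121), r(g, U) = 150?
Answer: 1/41017 ≈ 2.4380e-5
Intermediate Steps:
X = 150
1/(40867 + X) = 1/(40867 + 150) = 1/41017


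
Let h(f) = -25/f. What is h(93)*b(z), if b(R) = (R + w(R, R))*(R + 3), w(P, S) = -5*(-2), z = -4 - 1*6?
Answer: 0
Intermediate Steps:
z = -10 (z = -4 - 6 = -10)
w(P, S) = 10
b(R) = (3 + R)*(10 + R) (b(R) = (R + 10)*(R + 3) = (10 + R)*(3 + R) = (3 + R)*(10 + R))
h(93)*b(z) = (-25/93)*(30 + (-10)**2 + 13*(-10)) = (-25*1/93)*(30 + 100 - 130) = -25/93*0 = 0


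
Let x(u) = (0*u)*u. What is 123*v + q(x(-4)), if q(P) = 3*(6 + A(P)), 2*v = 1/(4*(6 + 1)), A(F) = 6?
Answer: 2139/56 ≈ 38.196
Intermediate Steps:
x(u) = 0 (x(u) = 0*u = 0)
v = 1/56 (v = 1/(2*((4*(6 + 1)))) = 1/(2*((4*7))) = (1/2)/28 = (1/2)*(1/28) = 1/56 ≈ 0.017857)
q(P) = 36 (q(P) = 3*(6 + 6) = 3*12 = 36)
123*v + q(x(-4)) = 123*(1/56) + 36 = 123/56 + 36 = 2139/56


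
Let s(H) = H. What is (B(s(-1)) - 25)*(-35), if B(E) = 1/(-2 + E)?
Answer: 2660/3 ≈ 886.67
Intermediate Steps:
(B(s(-1)) - 25)*(-35) = (1/(-2 - 1) - 25)*(-35) = (1/(-3) - 25)*(-35) = (-⅓ - 25)*(-35) = -76/3*(-35) = 2660/3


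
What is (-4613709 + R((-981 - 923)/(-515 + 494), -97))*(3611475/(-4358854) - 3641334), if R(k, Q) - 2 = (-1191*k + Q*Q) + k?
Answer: 37396060881485562019/2179427 ≈ 1.7159e+13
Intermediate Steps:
R(k, Q) = 2 + Q² - 1190*k (R(k, Q) = 2 + ((-1191*k + Q*Q) + k) = 2 + ((-1191*k + Q²) + k) = 2 + ((Q² - 1191*k) + k) = 2 + (Q² - 1190*k) = 2 + Q² - 1190*k)
(-4613709 + R((-981 - 923)/(-515 + 494), -97))*(3611475/(-4358854) - 3641334) = (-4613709 + (2 + (-97)² - 1190*(-981 - 923)/(-515 + 494)))*(3611475/(-4358854) - 3641334) = (-4613709 + (2 + 9409 - (-2265760)/(-21)))*(3611475*(-1/4358854) - 3641334) = (-4613709 + (2 + 9409 - (-2265760)*(-1)/21))*(-3611475/4358854 - 3641334) = (-4613709 + (2 + 9409 - 1190*272/3))*(-15872046882711/4358854) = (-4613709 + (2 + 9409 - 323680/3))*(-15872046882711/4358854) = (-4613709 - 295447/3)*(-15872046882711/4358854) = -14136574/3*(-15872046882711/4358854) = 37396060881485562019/2179427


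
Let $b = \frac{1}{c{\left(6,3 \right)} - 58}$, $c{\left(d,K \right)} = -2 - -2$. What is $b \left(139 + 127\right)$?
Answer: $- \frac{133}{29} \approx -4.5862$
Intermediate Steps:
$c{\left(d,K \right)} = 0$ ($c{\left(d,K \right)} = -2 + 2 = 0$)
$b = - \frac{1}{58}$ ($b = \frac{1}{0 - 58} = \frac{1}{-58} = - \frac{1}{58} \approx -0.017241$)
$b \left(139 + 127\right) = - \frac{139 + 127}{58} = \left(- \frac{1}{58}\right) 266 = - \frac{133}{29}$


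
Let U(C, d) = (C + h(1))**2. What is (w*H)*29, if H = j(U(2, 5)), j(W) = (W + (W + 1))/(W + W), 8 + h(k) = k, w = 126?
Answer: 93177/25 ≈ 3727.1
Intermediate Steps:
h(k) = -8 + k
U(C, d) = (-7 + C)**2 (U(C, d) = (C + (-8 + 1))**2 = (C - 7)**2 = (-7 + C)**2)
j(W) = (1 + 2*W)/(2*W) (j(W) = (W + (1 + W))/((2*W)) = (1 + 2*W)*(1/(2*W)) = (1 + 2*W)/(2*W))
H = 51/50 (H = (1/2 + (-7 + 2)**2)/((-7 + 2)**2) = (1/2 + (-5)**2)/((-5)**2) = (1/2 + 25)/25 = (1/25)*(51/2) = 51/50 ≈ 1.0200)
(w*H)*29 = (126*(51/50))*29 = (3213/25)*29 = 93177/25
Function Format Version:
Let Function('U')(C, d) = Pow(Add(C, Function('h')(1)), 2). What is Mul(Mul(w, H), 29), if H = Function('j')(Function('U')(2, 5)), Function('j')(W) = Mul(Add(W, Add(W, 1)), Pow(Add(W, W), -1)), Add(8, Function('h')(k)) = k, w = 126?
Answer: Rational(93177, 25) ≈ 3727.1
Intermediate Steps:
Function('h')(k) = Add(-8, k)
Function('U')(C, d) = Pow(Add(-7, C), 2) (Function('U')(C, d) = Pow(Add(C, Add(-8, 1)), 2) = Pow(Add(C, -7), 2) = Pow(Add(-7, C), 2))
Function('j')(W) = Mul(Rational(1, 2), Pow(W, -1), Add(1, Mul(2, W))) (Function('j')(W) = Mul(Add(W, Add(1, W)), Pow(Mul(2, W), -1)) = Mul(Add(1, Mul(2, W)), Mul(Rational(1, 2), Pow(W, -1))) = Mul(Rational(1, 2), Pow(W, -1), Add(1, Mul(2, W))))
H = Rational(51, 50) (H = Mul(Pow(Pow(Add(-7, 2), 2), -1), Add(Rational(1, 2), Pow(Add(-7, 2), 2))) = Mul(Pow(Pow(-5, 2), -1), Add(Rational(1, 2), Pow(-5, 2))) = Mul(Pow(25, -1), Add(Rational(1, 2), 25)) = Mul(Rational(1, 25), Rational(51, 2)) = Rational(51, 50) ≈ 1.0200)
Mul(Mul(w, H), 29) = Mul(Mul(126, Rational(51, 50)), 29) = Mul(Rational(3213, 25), 29) = Rational(93177, 25)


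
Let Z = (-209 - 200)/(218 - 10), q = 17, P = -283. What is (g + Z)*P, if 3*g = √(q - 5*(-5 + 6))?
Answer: 115747/208 - 566*√3/3 ≈ 229.70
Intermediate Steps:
Z = -409/208 ≈ -1.9663
g = 2*√3/3 (g = √(17 - 5*(-5 + 6))/3 = √(17 - 5*1)/3 = √(17 - 5)/3 = √12/3 = (2*√3)/3 = 2*√3/3 ≈ 1.1547)
(g + Z)*P = (2*√3/3 - 409/208)*(-283) = (-409/208 + 2*√3/3)*(-283) = 115747/208 - 566*√3/3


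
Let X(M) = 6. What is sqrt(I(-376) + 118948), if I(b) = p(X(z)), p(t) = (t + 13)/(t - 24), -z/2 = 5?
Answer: sqrt(4282090)/6 ≈ 344.89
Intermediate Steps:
z = -10 (z = -2*5 = -10)
p(t) = (13 + t)/(-24 + t)
I(b) = -19/18 (I(b) = (13 + 6)/(-24 + 6) = 19/(-18) = -1/18*19 = -19/18)
sqrt(I(-376) + 118948) = sqrt(-19/18 + 118948) = sqrt(2141045/18) = sqrt(4282090)/6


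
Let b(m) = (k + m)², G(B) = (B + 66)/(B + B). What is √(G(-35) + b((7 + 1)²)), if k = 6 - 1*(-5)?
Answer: √27560330/70 ≈ 74.997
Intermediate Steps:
G(B) = (66 + B)/(2*B) (G(B) = (66 + B)/((2*B)) = (66 + B)*(1/(2*B)) = (66 + B)/(2*B))
k = 11 (k = 6 + 5 = 11)
b(m) = (11 + m)²
√(G(-35) + b((7 + 1)²)) = √((½)*(66 - 35)/(-35) + (11 + (7 + 1)²)²) = √((½)*(-1/35)*31 + (11 + 8²)²) = √(-31/70 + (11 + 64)²) = √(-31/70 + 75²) = √(-31/70 + 5625) = √(393719/70) = √27560330/70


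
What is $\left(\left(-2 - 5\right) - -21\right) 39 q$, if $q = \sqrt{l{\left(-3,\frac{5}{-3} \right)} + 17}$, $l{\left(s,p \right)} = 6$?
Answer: $546 \sqrt{23} \approx 2618.5$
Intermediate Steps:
$q = \sqrt{23}$ ($q = \sqrt{6 + 17} = \sqrt{23} \approx 4.7958$)
$\left(\left(-2 - 5\right) - -21\right) 39 q = \left(\left(-2 - 5\right) - -21\right) 39 \sqrt{23} = \left(-7 + 21\right) 39 \sqrt{23} = 14 \cdot 39 \sqrt{23} = 546 \sqrt{23}$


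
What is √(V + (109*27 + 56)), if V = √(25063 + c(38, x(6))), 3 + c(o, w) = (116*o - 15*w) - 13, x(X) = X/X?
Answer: √(2999 + 16*√115) ≈ 56.308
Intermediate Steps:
x(X) = 1
c(o, w) = -16 - 15*w + 116*o (c(o, w) = -3 + ((116*o - 15*w) - 13) = -3 + ((-15*w + 116*o) - 13) = -3 + (-13 - 15*w + 116*o) = -16 - 15*w + 116*o)
V = 16*√115 (V = √(25063 + (-16 - 15*1 + 116*38)) = √(25063 + (-16 - 15 + 4408)) = √(25063 + 4377) = √29440 = 16*√115 ≈ 171.58)
√(V + (109*27 + 56)) = √(16*√115 + (109*27 + 56)) = √(16*√115 + (2943 + 56)) = √(16*√115 + 2999) = √(2999 + 16*√115)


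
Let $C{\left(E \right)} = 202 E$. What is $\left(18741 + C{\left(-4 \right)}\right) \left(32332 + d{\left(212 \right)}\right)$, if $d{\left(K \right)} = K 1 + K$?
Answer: $587413348$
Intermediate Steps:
$d{\left(K \right)} = 2 K$ ($d{\left(K \right)} = K + K = 2 K$)
$\left(18741 + C{\left(-4 \right)}\right) \left(32332 + d{\left(212 \right)}\right) = \left(18741 + 202 \left(-4\right)\right) \left(32332 + 2 \cdot 212\right) = \left(18741 - 808\right) \left(32332 + 424\right) = 17933 \cdot 32756 = 587413348$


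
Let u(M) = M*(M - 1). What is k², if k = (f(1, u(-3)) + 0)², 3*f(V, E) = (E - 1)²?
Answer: 214358881/81 ≈ 2.6464e+6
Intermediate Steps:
u(M) = M*(-1 + M)
f(V, E) = (-1 + E)²/3 (f(V, E) = (E - 1)²/3 = (-1 + E)²/3)
k = 14641/9 (k = ((-1 - 3*(-1 - 3))²/3 + 0)² = ((-1 - 3*(-4))²/3 + 0)² = ((-1 + 12)²/3 + 0)² = ((⅓)*11² + 0)² = ((⅓)*121 + 0)² = (121/3 + 0)² = (121/3)² = 14641/9 ≈ 1626.8)
k² = (14641/9)² = 214358881/81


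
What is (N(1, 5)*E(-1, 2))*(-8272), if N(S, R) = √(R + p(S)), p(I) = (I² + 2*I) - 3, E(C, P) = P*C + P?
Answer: 0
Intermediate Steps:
E(C, P) = P + C*P (E(C, P) = C*P + P = P + C*P)
p(I) = -3 + I² + 2*I
N(S, R) = √(-3 + R + S² + 2*S) (N(S, R) = √(R + (-3 + S² + 2*S)) = √(-3 + R + S² + 2*S))
(N(1, 5)*E(-1, 2))*(-8272) = (√(-3 + 5 + 1² + 2*1)*(2*(1 - 1)))*(-8272) = (√(-3 + 5 + 1 + 2)*(2*0))*(-8272) = (√5*0)*(-8272) = 0*(-8272) = 0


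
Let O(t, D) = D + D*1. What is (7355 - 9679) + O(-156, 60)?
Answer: -2204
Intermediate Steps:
O(t, D) = 2*D (O(t, D) = D + D = 2*D)
(7355 - 9679) + O(-156, 60) = (7355 - 9679) + 2*60 = -2324 + 120 = -2204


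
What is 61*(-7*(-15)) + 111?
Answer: 6516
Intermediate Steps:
61*(-7*(-15)) + 111 = 61*105 + 111 = 6405 + 111 = 6516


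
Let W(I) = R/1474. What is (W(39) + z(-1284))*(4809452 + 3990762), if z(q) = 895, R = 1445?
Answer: 5811111312225/737 ≈ 7.8848e+9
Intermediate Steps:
W(I) = 1445/1474
(W(39) + z(-1284))*(4809452 + 3990762) = (1445/1474 + 895)*(4809452 + 3990762) = (1320675/1474)*8800214 = 5811111312225/737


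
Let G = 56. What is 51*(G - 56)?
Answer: 0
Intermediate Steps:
51*(G - 56) = 51*(56 - 56) = 51*0 = 0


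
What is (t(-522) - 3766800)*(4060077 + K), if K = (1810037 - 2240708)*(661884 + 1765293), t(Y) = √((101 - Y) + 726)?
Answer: 3937476290857092000 - 1045310685690*√1349 ≈ 3.9374e+18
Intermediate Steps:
t(Y) = √(827 - Y)
K = -1045314745767 (K = -430671*2427177 = -1045314745767)
(t(-522) - 3766800)*(4060077 + K) = (√(827 - 1*(-522)) - 3766800)*(4060077 - 1045314745767) = (√(827 + 522) - 3766800)*(-1045310685690) = (√1349 - 3766800)*(-1045310685690) = (-3766800 + √1349)*(-1045310685690) = 3937476290857092000 - 1045310685690*√1349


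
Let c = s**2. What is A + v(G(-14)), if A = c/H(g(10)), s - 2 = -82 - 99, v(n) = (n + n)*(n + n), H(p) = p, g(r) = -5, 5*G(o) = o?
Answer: -159421/25 ≈ -6376.8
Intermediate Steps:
G(o) = o/5
v(n) = 4*n**2 (v(n) = (2*n)*(2*n) = 4*n**2)
s = -179 (s = 2 + (-82 - 99) = 2 - 181 = -179)
c = 32041 (c = (-179)**2 = 32041)
A = -32041/5 (A = 32041/(-5) = 32041*(-1/5) = -32041/5 ≈ -6408.2)
A + v(G(-14)) = -32041/5 + 4*((1/5)*(-14))**2 = -32041/5 + 4*(-14/5)**2 = -32041/5 + 4*(196/25) = -32041/5 + 784/25 = -159421/25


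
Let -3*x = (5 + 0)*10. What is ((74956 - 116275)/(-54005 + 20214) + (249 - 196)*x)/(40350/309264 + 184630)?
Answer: -4609177515992/964723802585985 ≈ -0.0047777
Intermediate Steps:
x = -50/3 (x = -(5 + 0)*10/3 = -5*10/3 = -1/3*50 = -50/3 ≈ -16.667)
((74956 - 116275)/(-54005 + 20214) + (249 - 196)*x)/(40350/309264 + 184630) = ((74956 - 116275)/(-54005 + 20214) + (249 - 196)*(-50/3))/(40350/309264 + 184630) = (-41319/(-33791) + 53*(-50/3))/(40350*(1/309264) + 184630) = (-41319*(-1/33791) - 2650/3)/(6725/51544 + 184630) = (41319/33791 - 2650/3)/(9516575445/51544) = -89422193/101373*51544/9516575445 = -4609177515992/964723802585985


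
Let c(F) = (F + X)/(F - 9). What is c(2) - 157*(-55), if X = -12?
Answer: 60455/7 ≈ 8636.4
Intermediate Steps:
c(F) = (-12 + F)/(-9 + F) (c(F) = (F - 12)/(F - 9) = (-12 + F)/(-9 + F))
c(2) - 157*(-55) = (-12 + 2)/(-9 + 2) - 157*(-55) = -10/(-7) + 8635 = -⅐*(-10) + 8635 = 10/7 + 8635 = 60455/7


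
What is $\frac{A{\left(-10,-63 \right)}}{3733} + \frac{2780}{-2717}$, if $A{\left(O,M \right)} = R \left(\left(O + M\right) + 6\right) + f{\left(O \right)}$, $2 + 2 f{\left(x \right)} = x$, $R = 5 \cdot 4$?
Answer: $- \frac{14034822}{10142561} \approx -1.3838$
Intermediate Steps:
$R = 20$
$f{\left(x \right)} = -1 + \frac{x}{2}$
$A{\left(O,M \right)} = 119 + 20 M + \frac{41 O}{2}$ ($A{\left(O,M \right)} = 20 \left(\left(O + M\right) + 6\right) + \left(-1 + \frac{O}{2}\right) = 20 \left(\left(M + O\right) + 6\right) + \left(-1 + \frac{O}{2}\right) = 20 \left(6 + M + O\right) + \left(-1 + \frac{O}{2}\right) = \left(120 + 20 M + 20 O\right) + \left(-1 + \frac{O}{2}\right) = 119 + 20 M + \frac{41 O}{2}$)
$\frac{A{\left(-10,-63 \right)}}{3733} + \frac{2780}{-2717} = \frac{119 + 20 \left(-63\right) + \frac{41}{2} \left(-10\right)}{3733} + \frac{2780}{-2717} = \left(119 - 1260 - 205\right) \frac{1}{3733} + 2780 \left(- \frac{1}{2717}\right) = \left(-1346\right) \frac{1}{3733} - \frac{2780}{2717} = - \frac{1346}{3733} - \frac{2780}{2717} = - \frac{14034822}{10142561}$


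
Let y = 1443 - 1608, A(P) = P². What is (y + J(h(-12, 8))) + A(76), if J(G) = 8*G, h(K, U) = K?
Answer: 5515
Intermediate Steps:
y = -165
(y + J(h(-12, 8))) + A(76) = (-165 + 8*(-12)) + 76² = (-165 - 96) + 5776 = -261 + 5776 = 5515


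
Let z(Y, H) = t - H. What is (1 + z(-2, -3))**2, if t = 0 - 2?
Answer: 4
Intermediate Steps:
t = -2
z(Y, H) = -2 - H
(1 + z(-2, -3))**2 = (1 + (-2 - 1*(-3)))**2 = (1 + (-2 + 3))**2 = (1 + 1)**2 = 2**2 = 4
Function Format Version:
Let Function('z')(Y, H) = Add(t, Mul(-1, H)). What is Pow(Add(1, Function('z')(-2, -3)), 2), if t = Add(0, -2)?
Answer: 4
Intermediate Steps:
t = -2
Function('z')(Y, H) = Add(-2, Mul(-1, H))
Pow(Add(1, Function('z')(-2, -3)), 2) = Pow(Add(1, Add(-2, Mul(-1, -3))), 2) = Pow(Add(1, Add(-2, 3)), 2) = Pow(Add(1, 1), 2) = Pow(2, 2) = 4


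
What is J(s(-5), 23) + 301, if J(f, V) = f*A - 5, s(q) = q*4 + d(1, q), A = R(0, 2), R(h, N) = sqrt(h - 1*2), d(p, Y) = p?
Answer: 296 - 19*I*sqrt(2) ≈ 296.0 - 26.87*I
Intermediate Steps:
R(h, N) = sqrt(-2 + h) (R(h, N) = sqrt(h - 2) = sqrt(-2 + h))
A = I*sqrt(2) (A = sqrt(-2 + 0) = sqrt(-2) = I*sqrt(2) ≈ 1.4142*I)
s(q) = 1 + 4*q (s(q) = q*4 + 1 = 4*q + 1 = 1 + 4*q)
J(f, V) = -5 + I*f*sqrt(2) (J(f, V) = f*(I*sqrt(2)) - 5 = I*f*sqrt(2) - 5 = -5 + I*f*sqrt(2))
J(s(-5), 23) + 301 = (-5 + I*(1 + 4*(-5))*sqrt(2)) + 301 = (-5 + I*(1 - 20)*sqrt(2)) + 301 = (-5 + I*(-19)*sqrt(2)) + 301 = (-5 - 19*I*sqrt(2)) + 301 = 296 - 19*I*sqrt(2)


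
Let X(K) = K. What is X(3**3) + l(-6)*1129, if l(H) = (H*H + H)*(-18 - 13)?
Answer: -1049943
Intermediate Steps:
l(H) = -31*H - 31*H**2 (l(H) = (H**2 + H)*(-31) = (H + H**2)*(-31) = -31*H - 31*H**2)
X(3**3) + l(-6)*1129 = 3**3 - 31*(-6)*(1 - 6)*1129 = 27 - 31*(-6)*(-5)*1129 = 27 - 930*1129 = 27 - 1049970 = -1049943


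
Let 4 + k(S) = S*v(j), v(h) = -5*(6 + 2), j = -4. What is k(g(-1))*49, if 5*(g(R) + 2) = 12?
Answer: -980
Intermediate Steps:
g(R) = ⅖ (g(R) = -2 + (⅕)*12 = -2 + 12/5 = ⅖)
v(h) = -40 (v(h) = -5*8 = -40)
k(S) = -4 - 40*S (k(S) = -4 + S*(-40) = -4 - 40*S)
k(g(-1))*49 = (-4 - 40*⅖)*49 = (-4 - 16)*49 = -20*49 = -980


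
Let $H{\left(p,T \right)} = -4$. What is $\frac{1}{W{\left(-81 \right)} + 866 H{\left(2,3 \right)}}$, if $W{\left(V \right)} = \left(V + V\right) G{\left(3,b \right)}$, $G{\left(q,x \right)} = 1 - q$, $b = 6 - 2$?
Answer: $- \frac{1}{3140} \approx -0.00031847$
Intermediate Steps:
$b = 4$ ($b = 6 - 2 = 4$)
$W{\left(V \right)} = - 4 V$ ($W{\left(V \right)} = \left(V + V\right) \left(1 - 3\right) = 2 V \left(1 - 3\right) = 2 V \left(-2\right) = - 4 V$)
$\frac{1}{W{\left(-81 \right)} + 866 H{\left(2,3 \right)}} = \frac{1}{\left(-4\right) \left(-81\right) + 866 \left(-4\right)} = \frac{1}{324 - 3464} = \frac{1}{-3140} = - \frac{1}{3140}$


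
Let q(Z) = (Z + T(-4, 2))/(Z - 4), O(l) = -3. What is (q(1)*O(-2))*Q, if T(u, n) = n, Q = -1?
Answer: -3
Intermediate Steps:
q(Z) = (2 + Z)/(-4 + Z) (q(Z) = (Z + 2)/(Z - 4) = (2 + Z)/(-4 + Z))
(q(1)*O(-2))*Q = (((2 + 1)/(-4 + 1))*(-3))*(-1) = ((3/(-3))*(-3))*(-1) = (-⅓*3*(-3))*(-1) = -1*(-3)*(-1) = 3*(-1) = -3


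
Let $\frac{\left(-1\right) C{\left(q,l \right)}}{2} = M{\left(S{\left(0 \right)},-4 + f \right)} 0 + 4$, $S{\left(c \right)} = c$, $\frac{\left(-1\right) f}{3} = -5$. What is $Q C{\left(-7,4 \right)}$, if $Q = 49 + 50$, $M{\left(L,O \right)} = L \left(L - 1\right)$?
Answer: $-792$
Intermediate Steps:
$f = 15$ ($f = \left(-3\right) \left(-5\right) = 15$)
$M{\left(L,O \right)} = L \left(-1 + L\right)$
$C{\left(q,l \right)} = -8$ ($C{\left(q,l \right)} = - 2 \left(0 \left(-1 + 0\right) 0 + 4\right) = - 2 \left(0 \left(-1\right) 0 + 4\right) = - 2 \left(0 \cdot 0 + 4\right) = - 2 \left(0 + 4\right) = \left(-2\right) 4 = -8$)
$Q = 99$
$Q C{\left(-7,4 \right)} = 99 \left(-8\right) = -792$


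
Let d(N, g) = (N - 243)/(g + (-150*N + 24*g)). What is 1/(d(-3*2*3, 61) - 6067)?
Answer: -4225/25633336 ≈ -0.00016482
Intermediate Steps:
d(N, g) = (-243 + N)/(-150*N + 25*g)
1/(d(-3*2*3, 61) - 6067) = 1/((243 - (-3*2)*3)/(25*(-1*61 + 6*(-3*2*3))) - 6067) = 1/((243 - (-6)*3)/(25*(-61 + 6*(-6*3))) - 6067) = 1/((243 - 1*(-18))/(25*(-61 + 6*(-18))) - 6067) = 1/((243 + 18)/(25*(-61 - 108)) - 6067) = 1/((1/25)*261/(-169) - 6067) = 1/((1/25)*(-1/169)*261 - 6067) = 1/(-261/4225 - 6067) = 1/(-25633336/4225) = -4225/25633336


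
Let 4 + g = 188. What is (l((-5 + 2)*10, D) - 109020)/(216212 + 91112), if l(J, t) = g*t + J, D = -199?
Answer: -72833/153662 ≈ -0.47398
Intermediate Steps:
g = 184 (g = -4 + 188 = 184)
l(J, t) = J + 184*t (l(J, t) = 184*t + J = J + 184*t)
(l((-5 + 2)*10, D) - 109020)/(216212 + 91112) = (((-5 + 2)*10 + 184*(-199)) - 109020)/(216212 + 91112) = ((-3*10 - 36616) - 109020)/307324 = ((-30 - 36616) - 109020)*(1/307324) = (-36646 - 109020)*(1/307324) = -145666*1/307324 = -72833/153662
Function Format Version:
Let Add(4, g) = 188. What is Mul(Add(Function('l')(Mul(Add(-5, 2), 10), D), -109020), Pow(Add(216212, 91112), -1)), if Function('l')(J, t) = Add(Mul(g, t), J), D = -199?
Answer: Rational(-72833, 153662) ≈ -0.47398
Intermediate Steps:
g = 184 (g = Add(-4, 188) = 184)
Function('l')(J, t) = Add(J, Mul(184, t)) (Function('l')(J, t) = Add(Mul(184, t), J) = Add(J, Mul(184, t)))
Mul(Add(Function('l')(Mul(Add(-5, 2), 10), D), -109020), Pow(Add(216212, 91112), -1)) = Mul(Add(Add(Mul(Add(-5, 2), 10), Mul(184, -199)), -109020), Pow(Add(216212, 91112), -1)) = Mul(Add(Add(Mul(-3, 10), -36616), -109020), Pow(307324, -1)) = Mul(Add(Add(-30, -36616), -109020), Rational(1, 307324)) = Mul(Add(-36646, -109020), Rational(1, 307324)) = Mul(-145666, Rational(1, 307324)) = Rational(-72833, 153662)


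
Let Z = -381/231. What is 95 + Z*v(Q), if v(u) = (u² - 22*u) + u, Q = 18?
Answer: 14173/77 ≈ 184.06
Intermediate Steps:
Z = -127/77 (Z = -381*1/231 = -127/77 ≈ -1.6494)
v(u) = u² - 21*u
95 + Z*v(Q) = 95 - 2286*(-21 + 18)/77 = 95 - 2286*(-3)/77 = 95 - 127/77*(-54) = 95 + 6858/77 = 14173/77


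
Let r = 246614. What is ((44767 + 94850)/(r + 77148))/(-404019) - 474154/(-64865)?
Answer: 6891353202248323/942747906237830 ≈ 7.3099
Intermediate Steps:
((44767 + 94850)/(r + 77148))/(-404019) - 474154/(-64865) = ((44767 + 94850)/(246614 + 77148))/(-404019) - 474154/(-64865) = (139617/323762)*(-1/404019) - 474154*(-1/64865) = (139617*(1/323762))*(-1/404019) + 474154/64865 = (139617/323762)*(-1/404019) + 474154/64865 = -15513/14533999942 + 474154/64865 = 6891353202248323/942747906237830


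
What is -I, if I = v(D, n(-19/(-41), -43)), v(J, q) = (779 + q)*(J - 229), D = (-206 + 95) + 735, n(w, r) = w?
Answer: -12623410/41 ≈ -3.0789e+5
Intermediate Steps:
D = 624 (D = -111 + 735 = 624)
v(J, q) = (-229 + J)*(779 + q) (v(J, q) = (779 + q)*(-229 + J) = (-229 + J)*(779 + q))
I = 12623410/41 (I = -178391 - (-4351)/(-41) + 779*624 + 624*(-19/(-41)) = -178391 - (-4351)*(-1)/41 + 486096 + 624*(-19*(-1/41)) = -178391 - 229*19/41 + 486096 + 624*(19/41) = -178391 - 4351/41 + 486096 + 11856/41 = 12623410/41 ≈ 3.0789e+5)
-I = -1*12623410/41 = -12623410/41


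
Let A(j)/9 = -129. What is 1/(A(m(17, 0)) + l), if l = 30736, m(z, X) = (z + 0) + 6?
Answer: 1/29575 ≈ 3.3812e-5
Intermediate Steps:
m(z, X) = 6 + z (m(z, X) = z + 6 = 6 + z)
A(j) = -1161 (A(j) = 9*(-129) = -1161)
1/(A(m(17, 0)) + l) = 1/(-1161 + 30736) = 1/29575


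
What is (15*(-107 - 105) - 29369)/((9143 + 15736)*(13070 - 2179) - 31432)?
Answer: -32549/270925757 ≈ -0.00012014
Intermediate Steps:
(15*(-107 - 105) - 29369)/((9143 + 15736)*(13070 - 2179) - 31432) = (15*(-212) - 29369)/(24879*10891 - 31432) = (-3180 - 29369)/(270957189 - 31432) = -32549/270925757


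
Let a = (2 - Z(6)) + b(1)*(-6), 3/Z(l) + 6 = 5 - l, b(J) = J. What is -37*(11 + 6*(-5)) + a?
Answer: 4896/7 ≈ 699.43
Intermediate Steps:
Z(l) = 3/(-1 - l) (Z(l) = 3/(-6 + (5 - l)) = 3/(-1 - l))
a = -25/7 (a = (2 - (-3)/(1 + 6)) + 1*(-6) = (2 - (-3)/7) - 6 = (2 - 1*(-3/7)) - 6 = (2 + 3/7) - 6 = 17/7 - 6 = -25/7 ≈ -3.5714)
-37*(11 + 6*(-5)) + a = -37*(11 + 6*(-5)) - 25/7 = -37*(11 - 30) - 25/7 = -37*(-19) - 25/7 = 703 - 25/7 = 4896/7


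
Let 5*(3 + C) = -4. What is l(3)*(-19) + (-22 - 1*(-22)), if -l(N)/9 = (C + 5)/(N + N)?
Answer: 171/5 ≈ 34.200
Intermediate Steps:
C = -19/5 (C = -3 + (1/5)*(-4) = -3 - 4/5 = -19/5 ≈ -3.8000)
l(N) = -27/(5*N) (l(N) = -9*(-19/5 + 5)/(N + N) = -54/(5*(2*N)) = -54*1/(2*N)/5 = -27/(5*N))
l(3)*(-19) + (-22 - 1*(-22)) = -27/5/3*(-19) + (-22 - 1*(-22)) = -27/5*1/3*(-19) + (-22 + 22) = -9/5*(-19) + 0 = 171/5 + 0 = 171/5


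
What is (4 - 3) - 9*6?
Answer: -53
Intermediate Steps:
(4 - 3) - 9*6 = 1 - 54 = -53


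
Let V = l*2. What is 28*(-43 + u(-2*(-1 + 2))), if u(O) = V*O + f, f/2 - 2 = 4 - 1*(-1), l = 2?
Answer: -1036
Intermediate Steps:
V = 4 (V = 2*2 = 4)
f = 14 (f = 4 + 2*(4 - 1*(-1)) = 4 + 2*(4 + 1) = 4 + 2*5 = 4 + 10 = 14)
u(O) = 14 + 4*O (u(O) = 4*O + 14 = 14 + 4*O)
28*(-43 + u(-2*(-1 + 2))) = 28*(-43 + (14 + 4*(-2*(-1 + 2)))) = 28*(-43 + (14 + 4*(-2*1))) = 28*(-43 + (14 + 4*(-2))) = 28*(-43 + (14 - 8)) = 28*(-43 + 6) = 28*(-37) = -1036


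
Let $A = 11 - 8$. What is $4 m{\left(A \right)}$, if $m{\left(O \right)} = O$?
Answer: $12$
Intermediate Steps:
$A = 3$
$4 m{\left(A \right)} = 4 \cdot 3 = 12$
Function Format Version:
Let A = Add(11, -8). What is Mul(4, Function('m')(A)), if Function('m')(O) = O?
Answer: 12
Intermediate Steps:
A = 3
Mul(4, Function('m')(A)) = Mul(4, 3) = 12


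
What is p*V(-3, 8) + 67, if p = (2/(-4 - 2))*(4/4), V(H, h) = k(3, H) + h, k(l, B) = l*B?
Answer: 202/3 ≈ 67.333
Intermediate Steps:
k(l, B) = B*l
V(H, h) = h + 3*H (V(H, h) = H*3 + h = 3*H + h = h + 3*H)
p = -⅓ (p = (2/(-6))*(4*(¼)) = (2*(-⅙))*1 = -⅓*1 = -⅓ ≈ -0.33333)
p*V(-3, 8) + 67 = -(8 + 3*(-3))/3 + 67 = -(8 - 9)/3 + 67 = -⅓*(-1) + 67 = ⅓ + 67 = 202/3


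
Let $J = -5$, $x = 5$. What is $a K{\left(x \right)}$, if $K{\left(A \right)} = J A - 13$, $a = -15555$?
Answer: $591090$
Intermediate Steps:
$K{\left(A \right)} = -13 - 5 A$ ($K{\left(A \right)} = - 5 A - 13 = -13 - 5 A$)
$a K{\left(x \right)} = - 15555 \left(-13 - 25\right) = \left(-15555\right) \left(-38\right) = 591090$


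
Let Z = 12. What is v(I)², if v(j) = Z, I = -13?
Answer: 144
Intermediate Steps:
v(j) = 12
v(I)² = 12² = 144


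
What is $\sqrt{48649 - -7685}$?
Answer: $\sqrt{56334} \approx 237.35$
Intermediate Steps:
$\sqrt{48649 - -7685} = \sqrt{48649 + 7685} = \sqrt{56334}$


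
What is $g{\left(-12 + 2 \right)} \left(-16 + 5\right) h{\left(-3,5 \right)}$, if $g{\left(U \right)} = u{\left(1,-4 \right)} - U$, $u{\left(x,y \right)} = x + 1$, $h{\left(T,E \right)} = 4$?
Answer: $-528$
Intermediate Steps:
$u{\left(x,y \right)} = 1 + x$
$g{\left(U \right)} = 2 - U$ ($g{\left(U \right)} = \left(1 + 1\right) - U = 2 - U$)
$g{\left(-12 + 2 \right)} \left(-16 + 5\right) h{\left(-3,5 \right)} = \left(2 - \left(-12 + 2\right)\right) \left(-16 + 5\right) 4 = \left(2 - -10\right) \left(\left(-11\right) 4\right) = \left(2 + 10\right) \left(-44\right) = 12 \left(-44\right) = -528$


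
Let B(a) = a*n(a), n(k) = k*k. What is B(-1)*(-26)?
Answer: 26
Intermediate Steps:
n(k) = k²
B(a) = a³ (B(a) = a*a² = a³)
B(-1)*(-26) = (-1)³*(-26) = -1*(-26) = 26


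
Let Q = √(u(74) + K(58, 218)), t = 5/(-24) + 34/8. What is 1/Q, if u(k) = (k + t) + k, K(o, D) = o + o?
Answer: 2*√38598/6433 ≈ 0.061080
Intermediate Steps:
K(o, D) = 2*o
t = 97/24 (t = 5*(-1/24) + 34*(⅛) = -5/24 + 17/4 = 97/24 ≈ 4.0417)
u(k) = 97/24 + 2*k (u(k) = (k + 97/24) + k = (97/24 + k) + k = 97/24 + 2*k)
Q = √38598/12 (Q = √((97/24 + 2*74) + 2*58) = √((97/24 + 148) + 116) = √(3649/24 + 116) = √(6433/24) = √38598/12 ≈ 16.372)
1/Q = 1/(√38598/12) = 2*√38598/6433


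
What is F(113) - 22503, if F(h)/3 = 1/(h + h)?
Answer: -5085675/226 ≈ -22503.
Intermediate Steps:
F(h) = 3/(2*h) (F(h) = 3/(h + h) = 3/((2*h)) = 3*(1/(2*h)) = 3/(2*h))
F(113) - 22503 = (3/2)/113 - 22503 = (3/2)*(1/113) - 22503 = 3/226 - 22503 = -5085675/226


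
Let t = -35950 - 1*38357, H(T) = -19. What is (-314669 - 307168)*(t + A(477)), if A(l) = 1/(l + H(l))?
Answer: 21162732995385/458 ≈ 4.6207e+10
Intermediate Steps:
A(l) = 1/(-19 + l) (A(l) = 1/(l - 19) = 1/(-19 + l))
t = -74307 (t = -35950 - 38357 = -74307)
(-314669 - 307168)*(t + A(477)) = (-314669 - 307168)*(-74307 + 1/(-19 + 477)) = -621837*(-74307 + 1/458) = -621837*(-34032605/458) = 21162732995385/458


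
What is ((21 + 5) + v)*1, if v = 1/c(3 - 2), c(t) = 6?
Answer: 157/6 ≈ 26.167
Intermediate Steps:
v = ⅙ (v = 1/6 = ⅙ ≈ 0.16667)
((21 + 5) + v)*1 = ((21 + 5) + ⅙)*1 = (26 + ⅙)*1 = (157/6)*1 = 157/6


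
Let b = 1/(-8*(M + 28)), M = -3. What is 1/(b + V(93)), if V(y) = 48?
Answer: 200/9599 ≈ 0.020835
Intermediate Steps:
b = -1/200 (b = 1/(-8*(-3 + 28)) = 1/(-8*25) = 1/(-200) = -1/200 ≈ -0.0050000)
1/(b + V(93)) = 1/(-1/200 + 48) = 1/(9599/200) = 200/9599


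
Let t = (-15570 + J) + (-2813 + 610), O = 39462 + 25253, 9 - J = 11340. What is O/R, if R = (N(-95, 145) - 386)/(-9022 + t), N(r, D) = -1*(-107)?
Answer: 2467324090/279 ≈ 8.8435e+6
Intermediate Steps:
J = -11331 (J = 9 - 1*11340 = 9 - 11340 = -11331)
N(r, D) = 107
O = 64715
t = -29104 (t = (-15570 - 11331) + (-2813 + 610) = -26901 - 2203 = -29104)
R = 279/38126 (R = (107 - 386)/(-9022 - 29104) = -279/(-38126) = -279*(-1/38126) = 279/38126 ≈ 0.0073178)
O/R = 64715/(279/38126) = 64715*(38126/279) = 2467324090/279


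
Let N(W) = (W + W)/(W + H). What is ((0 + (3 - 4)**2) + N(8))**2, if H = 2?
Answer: 169/25 ≈ 6.7600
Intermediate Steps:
N(W) = 2*W/(2 + W) (N(W) = (W + W)/(W + 2) = (2*W)/(2 + W) = 2*W/(2 + W))
((0 + (3 - 4)**2) + N(8))**2 = ((0 + (3 - 4)**2) + 2*8/(2 + 8))**2 = ((0 + (-1)**2) + 2*8/10)**2 = ((0 + 1) + 2*8*(1/10))**2 = (1 + 8/5)**2 = (13/5)**2 = 169/25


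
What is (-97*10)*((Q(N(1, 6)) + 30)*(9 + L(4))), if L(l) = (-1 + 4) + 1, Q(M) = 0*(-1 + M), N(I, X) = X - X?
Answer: -378300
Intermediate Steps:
N(I, X) = 0
Q(M) = 0
L(l) = 4 (L(l) = 3 + 1 = 4)
(-97*10)*((Q(N(1, 6)) + 30)*(9 + L(4))) = (-97*10)*((0 + 30)*(9 + 4)) = -29100*13 = -970*390 = -378300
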